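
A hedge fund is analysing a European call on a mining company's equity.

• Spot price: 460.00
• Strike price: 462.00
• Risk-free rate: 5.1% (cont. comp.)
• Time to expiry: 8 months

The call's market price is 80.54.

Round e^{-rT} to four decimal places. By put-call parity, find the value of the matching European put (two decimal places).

e^(−rT) = e^(−0.051·0.6667) = 0.9666
Put-call parity: C − P = S − K·e^(−rT) = 460 − 462·0.9666 = 460 − 446.5692 = 13.4308
P = C − (C − P) = 80.54 − (13.4308) = 67.1092

67.11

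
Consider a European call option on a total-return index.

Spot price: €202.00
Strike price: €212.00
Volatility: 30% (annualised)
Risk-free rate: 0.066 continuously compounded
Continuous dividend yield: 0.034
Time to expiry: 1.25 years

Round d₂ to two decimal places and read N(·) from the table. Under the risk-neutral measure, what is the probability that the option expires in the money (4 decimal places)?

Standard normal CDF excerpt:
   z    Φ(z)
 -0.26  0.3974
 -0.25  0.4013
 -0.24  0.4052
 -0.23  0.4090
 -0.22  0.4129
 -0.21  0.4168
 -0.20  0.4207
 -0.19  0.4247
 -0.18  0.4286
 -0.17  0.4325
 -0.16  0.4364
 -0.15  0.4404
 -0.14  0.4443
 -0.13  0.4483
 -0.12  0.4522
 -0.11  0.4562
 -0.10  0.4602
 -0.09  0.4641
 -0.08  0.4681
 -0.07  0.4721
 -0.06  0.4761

0.4247

σ√T = 0.3·√1.25 = 0.3354
ln(S/K) + (r − q + σ²/2)T = ln(202/212) + (0.066 − 0.034 + 0.3²/2)·1.25 = -0.0483 + 0.0963 = 0.0479
d₁ = 0.0479 / 0.3354 = 0.1429 ⇒ 0.14
d₂ = d₁ − σ√T = 0.1429 − 0.3354 = -0.1925 ⇒ -0.19
Risk-neutral Pr[S_T > K] = N(d₂) = N(-0.19) = 0.4247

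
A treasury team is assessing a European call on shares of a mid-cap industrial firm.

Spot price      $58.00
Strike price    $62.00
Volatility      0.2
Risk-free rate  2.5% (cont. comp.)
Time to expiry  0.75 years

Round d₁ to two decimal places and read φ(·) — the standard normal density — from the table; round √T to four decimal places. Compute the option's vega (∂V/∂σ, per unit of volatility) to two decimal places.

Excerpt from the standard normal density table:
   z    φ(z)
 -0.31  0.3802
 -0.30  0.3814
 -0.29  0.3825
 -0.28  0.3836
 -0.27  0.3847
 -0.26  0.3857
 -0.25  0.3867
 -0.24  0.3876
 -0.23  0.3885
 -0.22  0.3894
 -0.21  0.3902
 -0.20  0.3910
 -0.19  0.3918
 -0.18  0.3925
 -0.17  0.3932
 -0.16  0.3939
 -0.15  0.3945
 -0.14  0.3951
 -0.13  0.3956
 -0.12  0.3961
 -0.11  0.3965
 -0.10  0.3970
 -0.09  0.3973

T = 0.75;  σ√T = 0.1732
ln(S/K) + (r + σ²/2)T = ln(58/62) + (0.025 + 0.2²/2)·0.75 = -0.0667 + 0.0338 = -0.0329
d₁ = -0.0329 / 0.1732 = -0.1902 which rounds to -0.19
√T = √0.75 = 0.8660
φ(d₁) = φ(-0.19) = 0.3918
vega = S·φ(d₁)·√T = 58·0.3918·0.8660 = 19.6793

19.68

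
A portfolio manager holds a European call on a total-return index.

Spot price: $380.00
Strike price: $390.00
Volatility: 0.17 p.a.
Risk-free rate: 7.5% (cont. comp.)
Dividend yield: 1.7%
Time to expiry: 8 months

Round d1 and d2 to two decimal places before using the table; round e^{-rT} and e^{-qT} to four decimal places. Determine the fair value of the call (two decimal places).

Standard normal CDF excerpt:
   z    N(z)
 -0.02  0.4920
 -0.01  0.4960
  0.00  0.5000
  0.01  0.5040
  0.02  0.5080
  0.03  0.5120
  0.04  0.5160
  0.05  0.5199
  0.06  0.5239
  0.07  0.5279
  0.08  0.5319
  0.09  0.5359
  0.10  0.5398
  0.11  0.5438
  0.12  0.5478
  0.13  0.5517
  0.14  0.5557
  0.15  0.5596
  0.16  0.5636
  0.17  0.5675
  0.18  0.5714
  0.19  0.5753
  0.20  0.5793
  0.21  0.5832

$23.30

σ√T = 0.17·√0.6667 = 0.1388
d₁ = [ln(380/390) + (0.075 − 0.017 + 0.17²/2)·0.6667] / 0.1388 = [-0.0260 + 0.0483] / 0.1388 = 0.1608 → 0.16
d₂ = d₁ − σ√T = 0.1608 − 0.1388 = 0.0220 → 0.02
e^(−qT) = e^(−0.017·0.6667) = 0.9887;  e^(−rT) = e^(−0.075·0.6667) = 0.9512
C = 380·0.9887·N(0.16) − 390·0.9512·N(0.02) = 380·0.9887·0.5636 − 390·0.9512·0.5080 = 211.7479 − 188.4517 = 23.2962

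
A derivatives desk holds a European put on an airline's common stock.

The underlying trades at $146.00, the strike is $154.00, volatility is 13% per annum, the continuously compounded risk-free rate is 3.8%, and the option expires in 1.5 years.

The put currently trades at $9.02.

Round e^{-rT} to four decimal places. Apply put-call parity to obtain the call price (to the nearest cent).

$9.55

e^(−rT) = e^(−0.038·1.5) = 0.9446
Put-call parity: C − P = S − K·e^(−rT) = 146 − 154·0.9446 = 146 − 145.4684 = 0.5316
C = P + (C − P) = 9.02 + (0.5316) = 9.5516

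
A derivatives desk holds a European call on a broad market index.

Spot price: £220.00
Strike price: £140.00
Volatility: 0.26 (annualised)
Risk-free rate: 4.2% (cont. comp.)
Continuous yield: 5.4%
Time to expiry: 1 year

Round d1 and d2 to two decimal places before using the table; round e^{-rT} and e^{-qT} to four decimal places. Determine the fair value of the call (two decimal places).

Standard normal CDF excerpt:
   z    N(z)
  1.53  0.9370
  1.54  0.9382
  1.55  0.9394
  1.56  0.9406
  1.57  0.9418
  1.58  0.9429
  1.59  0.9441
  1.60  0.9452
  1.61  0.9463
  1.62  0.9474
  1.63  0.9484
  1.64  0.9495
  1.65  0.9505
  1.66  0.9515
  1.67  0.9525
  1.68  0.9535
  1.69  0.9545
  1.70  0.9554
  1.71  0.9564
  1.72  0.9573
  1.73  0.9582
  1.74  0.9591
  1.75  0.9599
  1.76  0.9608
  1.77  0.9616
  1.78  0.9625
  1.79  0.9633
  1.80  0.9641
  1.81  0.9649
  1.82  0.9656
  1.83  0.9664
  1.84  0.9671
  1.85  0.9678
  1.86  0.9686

σ√T = 0.26·√1 = 0.2600
d₁ = [ln(220/140) + (0.042 − 0.054 + 0.26²/2)·1] / 0.2600 = [0.4520 + 0.0218] / 0.2600 = 1.8223 which rounds to 1.82
d₂ = d₁ − σ√T = 1.8223 − 0.2600 = 1.5623 which rounds to 1.56
exp(−qT) = exp(−0.054·1) = 0.9474;  exp(−rT) = exp(−0.042·1) = 0.9589
C = 220·0.9474·N(1.82) − 140·0.9589·N(1.56) = 220·0.9474·0.9656 − 140·0.9589·0.9406 = 201.2581 − 126.2718 = 74.9863

£74.99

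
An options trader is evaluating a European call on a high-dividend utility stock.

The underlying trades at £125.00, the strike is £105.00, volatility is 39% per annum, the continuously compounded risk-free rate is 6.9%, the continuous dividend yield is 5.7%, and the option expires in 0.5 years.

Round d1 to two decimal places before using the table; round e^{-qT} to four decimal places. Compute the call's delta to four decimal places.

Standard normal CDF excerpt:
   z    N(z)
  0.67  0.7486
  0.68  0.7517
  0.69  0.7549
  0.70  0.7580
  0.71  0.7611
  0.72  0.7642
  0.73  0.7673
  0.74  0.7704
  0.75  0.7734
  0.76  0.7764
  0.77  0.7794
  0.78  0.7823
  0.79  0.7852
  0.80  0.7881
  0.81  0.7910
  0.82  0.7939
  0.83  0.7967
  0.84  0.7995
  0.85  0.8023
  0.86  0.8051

σ√T = 0.39 × 0.7071 = 0.2758
d₁ = [ln(125/105) + (0.069 − 0.057 + ½·0.39²)·0.5] / (σ√T) = (0.1744 + 0.0440) / 0.2758 = 0.7919 → 0.79
N(d₁) = N(0.79) = 0.7852
Δ_call = exp(−qT)·N(d₁) = 0.9719·0.7852 = 0.7631

0.7631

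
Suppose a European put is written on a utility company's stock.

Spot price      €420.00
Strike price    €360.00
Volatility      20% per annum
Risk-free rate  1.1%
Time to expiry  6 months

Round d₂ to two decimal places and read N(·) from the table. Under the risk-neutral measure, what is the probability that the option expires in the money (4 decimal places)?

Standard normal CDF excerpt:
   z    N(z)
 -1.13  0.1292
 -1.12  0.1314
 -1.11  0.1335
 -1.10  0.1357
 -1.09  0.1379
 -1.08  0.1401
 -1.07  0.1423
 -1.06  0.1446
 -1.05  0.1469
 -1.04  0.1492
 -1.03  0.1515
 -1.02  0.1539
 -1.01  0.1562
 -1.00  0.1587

σ√T = 0.2·√0.5 = 0.1414
d₁ = [ln(420/360) + (0.011 + 0.2²/2)·0.5] / 0.1414 = [0.1542 + 0.0155] / 0.1414 = 1.1996 which rounds to 1.20
d₂ = d₁ − σ√T = 1.1996 − 0.1414 = 1.0582 which rounds to 1.06
Pr(exercise) under Q = N(−d₂) = N(-1.06) = 0.1446

0.1446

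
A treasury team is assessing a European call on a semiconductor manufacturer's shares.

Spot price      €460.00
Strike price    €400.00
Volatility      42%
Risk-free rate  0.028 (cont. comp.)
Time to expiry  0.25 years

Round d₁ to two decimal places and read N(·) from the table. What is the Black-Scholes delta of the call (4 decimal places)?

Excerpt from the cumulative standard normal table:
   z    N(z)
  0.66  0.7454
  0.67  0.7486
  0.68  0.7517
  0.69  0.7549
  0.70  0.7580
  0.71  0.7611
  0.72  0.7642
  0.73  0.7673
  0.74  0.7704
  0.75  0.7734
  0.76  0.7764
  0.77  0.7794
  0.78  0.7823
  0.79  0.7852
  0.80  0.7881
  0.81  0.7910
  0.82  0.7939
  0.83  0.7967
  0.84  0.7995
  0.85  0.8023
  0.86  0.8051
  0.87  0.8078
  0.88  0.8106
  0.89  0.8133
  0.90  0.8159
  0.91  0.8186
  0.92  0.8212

T = 0.25;  σ√T = 0.2100
d₁ = [ln(460/400) + (0.028 + 0.42²/2)·0.25] / 0.2100 = [0.1398 + 0.0290] / 0.2100 = 0.8039 which rounds to 0.80
N(d₁) = N(0.80) = 0.7881
Δ_call = N(d₁) = 0.7881

0.7881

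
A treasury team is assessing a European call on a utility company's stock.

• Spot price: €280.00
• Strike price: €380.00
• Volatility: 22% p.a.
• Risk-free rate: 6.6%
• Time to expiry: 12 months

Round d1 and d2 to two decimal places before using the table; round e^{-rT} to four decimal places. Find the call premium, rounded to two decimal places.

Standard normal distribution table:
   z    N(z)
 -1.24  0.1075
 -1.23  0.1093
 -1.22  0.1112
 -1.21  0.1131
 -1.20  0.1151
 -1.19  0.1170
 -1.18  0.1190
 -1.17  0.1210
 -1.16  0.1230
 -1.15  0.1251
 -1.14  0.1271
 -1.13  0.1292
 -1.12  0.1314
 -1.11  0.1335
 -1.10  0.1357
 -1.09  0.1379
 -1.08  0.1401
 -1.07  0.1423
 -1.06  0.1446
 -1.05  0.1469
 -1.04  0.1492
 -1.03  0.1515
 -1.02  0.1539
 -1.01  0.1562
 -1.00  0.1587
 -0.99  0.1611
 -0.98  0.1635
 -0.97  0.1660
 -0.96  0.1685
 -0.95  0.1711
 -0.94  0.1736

σ√T = 0.22·√1 = 0.2200
ln(S/K) + (r + σ²/2)T = ln(280/380) + (0.066 + 0.22²/2)·1 = -0.3054 + 0.0902 = -0.2152
d₁ = -0.2152 / 0.2200 = -0.9781 ≈ -0.98
d₂ = d₁ − σ√T = -0.9781 − 0.2200 = -1.1981 ≈ -1.20
e^(−rT) = e^(−0.066·1) = 0.9361
N(d₁) = N(-0.98) = 0.1635;  N(d₂) = N(-1.20) = 0.1151
C = 280·0.1635 − 380·0.9361·0.1151 = 45.7800 − 40.9431 = 4.8369

€4.84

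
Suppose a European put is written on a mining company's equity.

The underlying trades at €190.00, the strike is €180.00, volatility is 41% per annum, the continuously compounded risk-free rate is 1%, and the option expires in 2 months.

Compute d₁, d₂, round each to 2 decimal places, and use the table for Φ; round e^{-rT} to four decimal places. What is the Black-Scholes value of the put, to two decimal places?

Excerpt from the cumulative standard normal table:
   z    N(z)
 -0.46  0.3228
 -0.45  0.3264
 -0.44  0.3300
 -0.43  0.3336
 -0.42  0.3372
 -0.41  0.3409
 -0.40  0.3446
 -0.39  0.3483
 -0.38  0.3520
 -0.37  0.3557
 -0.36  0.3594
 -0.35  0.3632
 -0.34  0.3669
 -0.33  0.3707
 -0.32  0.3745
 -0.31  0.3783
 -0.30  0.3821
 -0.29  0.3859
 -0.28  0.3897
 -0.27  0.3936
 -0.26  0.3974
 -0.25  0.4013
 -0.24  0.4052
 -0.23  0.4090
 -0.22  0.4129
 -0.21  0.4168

T = 0.1667;  σ√T = 0.1674
d₁ = [ln(190/180) + (0.01 + ½·0.41²)·0.1667] / (σ√T) = (0.0541 + 0.0157) / 0.1674 = 0.4167 ≈ 0.42
d₂ = 0.4167 − 0.1674 = 0.2493 ≈ 0.25
exp(−rT) = exp(−0.01·0.1667) = 0.9983
N(−d₂) = N(-0.25) = 0.4013;  N(−d₁) = N(-0.42) = 0.3372
P = 180·0.9983·0.4013 − 190·0.3372 = 72.1112 − 64.0680 = 8.0432

€8.04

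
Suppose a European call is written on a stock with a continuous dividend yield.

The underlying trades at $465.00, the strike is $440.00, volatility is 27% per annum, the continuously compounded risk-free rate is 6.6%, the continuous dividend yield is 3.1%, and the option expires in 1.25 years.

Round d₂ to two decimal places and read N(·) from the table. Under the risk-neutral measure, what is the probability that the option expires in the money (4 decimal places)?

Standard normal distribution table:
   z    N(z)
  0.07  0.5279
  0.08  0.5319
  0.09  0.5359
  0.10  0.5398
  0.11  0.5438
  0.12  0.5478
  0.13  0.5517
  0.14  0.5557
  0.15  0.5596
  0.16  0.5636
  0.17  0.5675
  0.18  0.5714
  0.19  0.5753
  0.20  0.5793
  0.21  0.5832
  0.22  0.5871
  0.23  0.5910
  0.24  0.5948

0.5714

σ√T = 0.27·√1.25 = 0.3019
d₁ = [ln(465/440) + (0.066 − 0.031 + ½·0.27²)·1.25] / (σ√T) = (0.0553 + 0.0893) / 0.3019 = 0.4789 which rounds to 0.48
d₂ = 0.4789 − 0.3019 = 0.1771 which rounds to 0.18
Pr(exercise) under Q = N(d₂) = 0.5714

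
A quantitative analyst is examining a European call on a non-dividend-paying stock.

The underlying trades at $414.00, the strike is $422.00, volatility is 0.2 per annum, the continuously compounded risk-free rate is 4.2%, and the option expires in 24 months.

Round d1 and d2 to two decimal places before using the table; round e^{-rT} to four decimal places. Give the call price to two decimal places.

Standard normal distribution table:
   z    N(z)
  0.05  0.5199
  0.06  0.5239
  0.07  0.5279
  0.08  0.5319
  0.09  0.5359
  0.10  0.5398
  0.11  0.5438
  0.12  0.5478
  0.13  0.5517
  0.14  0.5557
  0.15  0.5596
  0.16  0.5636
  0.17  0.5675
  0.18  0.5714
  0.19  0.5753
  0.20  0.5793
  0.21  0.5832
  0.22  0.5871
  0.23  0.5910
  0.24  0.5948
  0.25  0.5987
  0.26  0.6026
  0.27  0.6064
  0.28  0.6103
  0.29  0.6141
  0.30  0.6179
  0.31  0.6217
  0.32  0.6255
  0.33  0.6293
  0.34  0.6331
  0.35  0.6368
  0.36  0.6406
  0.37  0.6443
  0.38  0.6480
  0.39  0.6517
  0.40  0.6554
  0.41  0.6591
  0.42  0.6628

$58.82

T = 2;  σ√T = 0.2828
ln(S/K) + (r + σ²/2)T = ln(414/422) + (0.042 + 0.2²/2)·2 = -0.0191 + 0.1240 = 0.1049
d₁ = 0.1049 / 0.2828 = 0.3707 ≈ 0.37
d₂ = d₁ − σ√T = 0.3707 − 0.2828 = 0.0879 ≈ 0.09
e^(−rT) = e^(−0.042·2) = 0.9194
N(d₁) = N(0.37) = 0.6443;  N(d₂) = N(0.09) = 0.5359
C = 414·0.6443 − 422·0.9194·0.5359 = 266.7402 − 207.9221 = 58.8181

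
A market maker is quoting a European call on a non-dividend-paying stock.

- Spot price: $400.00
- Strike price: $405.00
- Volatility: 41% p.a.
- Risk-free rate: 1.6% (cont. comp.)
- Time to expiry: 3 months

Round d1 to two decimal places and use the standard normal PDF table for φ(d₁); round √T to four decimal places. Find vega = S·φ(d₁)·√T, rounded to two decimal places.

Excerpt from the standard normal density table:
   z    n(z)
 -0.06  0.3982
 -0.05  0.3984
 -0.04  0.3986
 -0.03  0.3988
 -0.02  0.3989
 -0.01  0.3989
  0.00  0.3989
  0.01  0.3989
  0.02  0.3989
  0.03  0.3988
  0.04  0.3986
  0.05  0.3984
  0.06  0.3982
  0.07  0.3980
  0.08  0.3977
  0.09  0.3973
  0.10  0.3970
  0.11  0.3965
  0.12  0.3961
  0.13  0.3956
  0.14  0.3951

σ√T = 0.41 × 0.5000 = 0.2050
d₁ = [ln(400/405) + (0.016 + 0.41²/2)·0.25] / 0.2050 = [-0.0124 + 0.0250] / 0.2050 = 0.0614 ≈ 0.06
√T = √0.25 = 0.5000
φ(d₁) = φ(0.06) = 0.3982
vega = S·φ(d₁)·√T = 400·0.3982·0.5000 = 79.6400

79.64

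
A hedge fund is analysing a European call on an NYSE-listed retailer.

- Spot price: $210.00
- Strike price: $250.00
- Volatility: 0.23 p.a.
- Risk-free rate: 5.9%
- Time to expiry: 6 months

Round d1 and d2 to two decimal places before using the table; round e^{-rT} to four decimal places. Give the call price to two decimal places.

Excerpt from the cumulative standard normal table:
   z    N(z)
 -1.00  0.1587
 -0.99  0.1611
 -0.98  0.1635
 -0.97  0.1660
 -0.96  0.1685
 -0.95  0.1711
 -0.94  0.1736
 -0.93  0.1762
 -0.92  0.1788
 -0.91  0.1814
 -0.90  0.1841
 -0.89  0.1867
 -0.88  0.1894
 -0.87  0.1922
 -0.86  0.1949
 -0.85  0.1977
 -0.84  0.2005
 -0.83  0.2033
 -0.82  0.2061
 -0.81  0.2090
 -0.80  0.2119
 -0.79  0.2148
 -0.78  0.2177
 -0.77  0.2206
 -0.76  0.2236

$3.60

σ√T = 0.23 × 0.7071 = 0.1626
d₁ = [ln(210/250) + (0.059 + 0.23²/2)·0.5] / 0.1626 = [-0.1744 + 0.0427] / 0.1626 = -0.8094 → -0.81
d₂ = d₁ − σ√T = -0.8094 − 0.1626 = -0.9720 → -0.97
exp(−rT) = exp(−0.059·0.5) = 0.9709
N(d₁) = N(-0.81) = 0.2090;  N(d₂) = N(-0.97) = 0.1660
C = 210·0.2090 − 250·0.9709·0.1660 = 43.8900 − 40.2923 = 3.5977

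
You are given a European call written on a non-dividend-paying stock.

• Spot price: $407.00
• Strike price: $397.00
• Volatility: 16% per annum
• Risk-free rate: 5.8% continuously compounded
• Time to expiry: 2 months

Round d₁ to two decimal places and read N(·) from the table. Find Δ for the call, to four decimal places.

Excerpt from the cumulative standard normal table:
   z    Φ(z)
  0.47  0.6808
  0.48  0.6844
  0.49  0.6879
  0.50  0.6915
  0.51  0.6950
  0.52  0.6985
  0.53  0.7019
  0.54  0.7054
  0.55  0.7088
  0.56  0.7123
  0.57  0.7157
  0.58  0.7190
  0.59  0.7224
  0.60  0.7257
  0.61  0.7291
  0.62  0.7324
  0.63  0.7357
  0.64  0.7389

0.7123

σ√T = 0.16 × 0.4082 = 0.0653
ln(S/K) + (r + σ²/2)T = ln(407/397) + (0.058 + 0.16²/2)·0.1667 = 0.0249 + 0.0118 = 0.0367
d₁ = 0.0367 / 0.0653 = 0.5615 ⇒ 0.56
N(d₁) = N(0.56) = 0.7123
Δ_call = N(d₁) = 0.7123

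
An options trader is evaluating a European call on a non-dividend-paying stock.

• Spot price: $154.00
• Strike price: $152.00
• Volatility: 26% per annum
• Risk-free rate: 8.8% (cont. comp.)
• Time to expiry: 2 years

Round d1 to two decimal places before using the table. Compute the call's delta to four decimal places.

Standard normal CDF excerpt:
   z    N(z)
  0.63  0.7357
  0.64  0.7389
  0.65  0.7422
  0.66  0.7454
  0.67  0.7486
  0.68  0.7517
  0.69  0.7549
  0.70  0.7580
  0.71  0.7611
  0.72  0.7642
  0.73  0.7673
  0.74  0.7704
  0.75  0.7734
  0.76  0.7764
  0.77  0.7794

0.7580

σ√T = 0.26 × 1.4142 = 0.3677
d₁ = [ln(154/152) + (0.088 + 0.26²/2)·2] / 0.3677 = [0.0131 + 0.2436] / 0.3677 = 0.6981 ⇒ 0.70
N(d₁) = N(0.70) = 0.7580
Δ_call = N(d₁) = 0.7580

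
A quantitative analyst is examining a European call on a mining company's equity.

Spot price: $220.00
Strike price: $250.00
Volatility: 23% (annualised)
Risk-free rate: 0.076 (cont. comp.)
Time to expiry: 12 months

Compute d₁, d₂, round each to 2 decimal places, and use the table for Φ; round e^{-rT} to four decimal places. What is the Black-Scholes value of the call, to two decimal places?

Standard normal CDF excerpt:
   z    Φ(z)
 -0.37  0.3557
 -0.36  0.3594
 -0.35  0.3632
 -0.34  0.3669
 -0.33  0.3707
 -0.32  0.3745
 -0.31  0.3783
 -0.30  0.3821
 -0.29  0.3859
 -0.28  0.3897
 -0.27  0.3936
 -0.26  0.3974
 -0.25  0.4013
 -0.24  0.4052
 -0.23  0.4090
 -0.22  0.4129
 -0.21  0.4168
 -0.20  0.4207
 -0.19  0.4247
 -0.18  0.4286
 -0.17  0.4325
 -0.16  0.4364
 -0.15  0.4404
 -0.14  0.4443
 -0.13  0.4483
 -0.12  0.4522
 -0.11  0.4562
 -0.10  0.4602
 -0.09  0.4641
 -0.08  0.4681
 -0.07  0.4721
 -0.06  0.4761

σ√T = 0.23·√1 = 0.2300
ln(S/K) + (r + σ²/2)T = ln(220/250) + (0.076 + 0.23²/2)·1 = -0.1278 + 0.1024 = -0.0254
d₁ = -0.0254 / 0.2300 = -0.1104 → -0.11
d₂ = d₁ − σ√T = -0.1104 − 0.2300 = -0.3404 → -0.34
e^(−rT) = e^(−0.076·1) = 0.9268
N(d₁) = N(-0.11) = 0.4562;  N(d₂) = N(-0.34) = 0.3669
C = 220·0.4562 − 250·0.9268·0.3669 = 100.3640 − 85.0107 = 15.3533

$15.35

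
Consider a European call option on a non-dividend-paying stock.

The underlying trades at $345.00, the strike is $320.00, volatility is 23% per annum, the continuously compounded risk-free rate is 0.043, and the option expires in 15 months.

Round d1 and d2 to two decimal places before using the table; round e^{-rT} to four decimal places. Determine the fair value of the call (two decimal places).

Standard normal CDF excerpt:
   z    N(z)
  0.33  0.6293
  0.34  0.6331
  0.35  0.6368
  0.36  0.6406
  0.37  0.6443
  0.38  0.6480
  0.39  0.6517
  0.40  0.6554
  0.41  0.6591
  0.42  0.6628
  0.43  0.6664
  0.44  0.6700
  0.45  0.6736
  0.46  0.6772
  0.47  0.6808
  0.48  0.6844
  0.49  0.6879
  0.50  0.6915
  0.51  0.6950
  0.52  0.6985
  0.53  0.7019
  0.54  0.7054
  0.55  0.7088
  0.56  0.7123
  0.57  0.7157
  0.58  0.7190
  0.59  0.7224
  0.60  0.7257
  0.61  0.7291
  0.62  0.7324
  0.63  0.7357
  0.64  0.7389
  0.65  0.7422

$58.42

σ√T = 0.23·√1.25 = 0.2571
d₁ = [ln(345/320) + (0.043 + ½·0.23²)·1.25] / (σ√T) = (0.0752 + 0.0868) / 0.2571 = 0.6301 which rounds to 0.63
d₂ = 0.6301 − 0.2571 = 0.3730 which rounds to 0.37
exp(−rT) = exp(−0.043·1.25) = 0.9477
N(d₁) = N(0.63) = 0.7357;  N(d₂) = N(0.37) = 0.6443
C = 345·0.7357 − 320·0.9477·0.6443 = 253.8165 − 195.3930 = 58.4235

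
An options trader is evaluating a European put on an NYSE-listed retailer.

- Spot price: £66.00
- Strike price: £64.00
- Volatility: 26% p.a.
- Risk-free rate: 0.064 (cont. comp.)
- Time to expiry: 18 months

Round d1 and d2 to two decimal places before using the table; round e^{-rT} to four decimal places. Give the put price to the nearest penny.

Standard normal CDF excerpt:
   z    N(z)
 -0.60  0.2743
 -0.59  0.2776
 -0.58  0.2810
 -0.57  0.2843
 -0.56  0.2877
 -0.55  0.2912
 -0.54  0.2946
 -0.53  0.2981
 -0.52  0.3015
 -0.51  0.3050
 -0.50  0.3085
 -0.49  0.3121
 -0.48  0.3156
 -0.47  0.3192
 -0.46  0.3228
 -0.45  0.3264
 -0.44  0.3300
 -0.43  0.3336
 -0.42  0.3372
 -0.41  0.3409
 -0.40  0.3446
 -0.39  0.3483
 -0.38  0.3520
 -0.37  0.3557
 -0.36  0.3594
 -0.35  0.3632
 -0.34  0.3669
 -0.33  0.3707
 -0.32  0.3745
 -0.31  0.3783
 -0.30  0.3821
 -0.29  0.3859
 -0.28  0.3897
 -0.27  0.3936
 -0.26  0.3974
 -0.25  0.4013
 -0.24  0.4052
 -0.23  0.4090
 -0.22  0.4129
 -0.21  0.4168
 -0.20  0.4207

σ√T = 0.26·√1.5 = 0.3184
ln(S/K) + (r + σ²/2)T = ln(66/64) + (0.064 + 0.26²/2)·1.5 = 0.0308 + 0.1467 = 0.1775
d₁ = 0.1775 / 0.3184 = 0.5573 ≈ 0.56
d₂ = d₁ − σ√T = 0.5573 − 0.3184 = 0.2389 ≈ 0.24
exp(−rT) = exp(−0.064·1.5) = 0.9085
P = 64·0.9085·N(-0.24) − 66·N(-0.56) = 64·0.9085·0.4052 − 66·0.2877 = 23.5599 − 18.9882 = 4.5717

£4.57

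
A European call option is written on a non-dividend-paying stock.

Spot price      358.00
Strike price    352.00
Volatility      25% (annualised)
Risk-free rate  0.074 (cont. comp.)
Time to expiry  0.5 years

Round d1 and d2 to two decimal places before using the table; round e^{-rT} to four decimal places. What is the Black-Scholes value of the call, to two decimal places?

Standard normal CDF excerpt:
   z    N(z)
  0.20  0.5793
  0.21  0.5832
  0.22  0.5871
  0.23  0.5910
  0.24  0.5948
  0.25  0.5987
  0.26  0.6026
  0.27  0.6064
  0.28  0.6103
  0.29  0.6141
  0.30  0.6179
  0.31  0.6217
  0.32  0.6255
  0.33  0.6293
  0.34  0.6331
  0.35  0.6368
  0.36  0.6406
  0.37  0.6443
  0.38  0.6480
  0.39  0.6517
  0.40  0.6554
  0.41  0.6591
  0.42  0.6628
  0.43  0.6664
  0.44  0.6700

34.15

T = 0.5;  σ√T = 0.1768
d₁ = [ln(358/352) + (0.074 + 0.25²/2)·0.5] / 0.1768 = [0.0169 + 0.0526] / 0.1768 = 0.3933 ≈ 0.39
d₂ = d₁ − σ√T = 0.3933 − 0.1768 = 0.2165 ≈ 0.22
e^(−rT) = e^(−0.074·0.5) = 0.9637
C = 358·N(0.39) − 352·0.9637·N(0.22) = 358·0.6517 − 352·0.9637·0.5871 = 233.3086 − 199.1575 = 34.1511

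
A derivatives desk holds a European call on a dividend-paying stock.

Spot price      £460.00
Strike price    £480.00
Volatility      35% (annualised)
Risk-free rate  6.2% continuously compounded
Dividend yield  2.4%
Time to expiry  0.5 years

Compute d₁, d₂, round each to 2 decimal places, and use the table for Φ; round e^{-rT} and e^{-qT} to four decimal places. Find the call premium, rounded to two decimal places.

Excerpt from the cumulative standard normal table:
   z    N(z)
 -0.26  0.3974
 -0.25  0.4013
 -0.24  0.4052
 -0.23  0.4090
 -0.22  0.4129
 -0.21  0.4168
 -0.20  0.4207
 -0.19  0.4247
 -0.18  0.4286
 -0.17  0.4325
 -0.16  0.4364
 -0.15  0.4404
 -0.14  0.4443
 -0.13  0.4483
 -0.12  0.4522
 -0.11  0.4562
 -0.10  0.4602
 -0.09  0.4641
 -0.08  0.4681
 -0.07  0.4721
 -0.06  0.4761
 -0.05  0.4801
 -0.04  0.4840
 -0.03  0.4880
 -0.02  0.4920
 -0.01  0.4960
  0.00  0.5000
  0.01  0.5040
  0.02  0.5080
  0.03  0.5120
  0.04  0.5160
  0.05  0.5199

σ√T = 0.35 × 0.7071 = 0.2475
d₁ = [ln(460/480) + (0.062 − 0.024 + 0.35²/2)·0.5] / 0.2475 = [-0.0426 + 0.0496] / 0.2475 = 0.0285 → 0.03
d₂ = d₁ − σ√T = 0.0285 − 0.2475 = -0.2189 → -0.22
e^(−qT) = e^(−0.024·0.5) = 0.9881;  e^(−rT) = e^(−0.062·0.5) = 0.9695
C = 460·0.9881·N(0.03) − 480·0.9695·N(-0.22) = 460·0.9881·0.5120 − 480·0.9695·0.4129 = 232.7173 − 192.1471 = 40.5702

£40.57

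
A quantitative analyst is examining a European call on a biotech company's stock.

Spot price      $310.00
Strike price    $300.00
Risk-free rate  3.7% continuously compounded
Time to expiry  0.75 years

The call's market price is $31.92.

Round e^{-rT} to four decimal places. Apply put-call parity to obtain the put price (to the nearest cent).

e^(−rT) = e^(−0.037·0.75) = 0.9726
Put-call parity: C − P = S − K·e^(−rT) = 310 − 300·0.9726 = 310 − 291.7800 = 18.2200
P = C − (C − P) = 31.92 − (18.2200) = 13.7000

$13.70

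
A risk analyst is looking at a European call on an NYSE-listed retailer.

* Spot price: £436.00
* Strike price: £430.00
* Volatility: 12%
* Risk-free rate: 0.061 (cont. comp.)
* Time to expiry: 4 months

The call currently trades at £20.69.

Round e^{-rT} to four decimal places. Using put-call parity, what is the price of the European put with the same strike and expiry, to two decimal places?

£6.05

exp(−rT) = exp(−0.061·0.3333) = 0.9799
Put-call parity: C − P = S − K·e^(−rT) = 436 − 430·0.9799 = 436 − 421.3570 = 14.6430
P = C − (C − P) = 20.69 − (14.6430) = 6.0470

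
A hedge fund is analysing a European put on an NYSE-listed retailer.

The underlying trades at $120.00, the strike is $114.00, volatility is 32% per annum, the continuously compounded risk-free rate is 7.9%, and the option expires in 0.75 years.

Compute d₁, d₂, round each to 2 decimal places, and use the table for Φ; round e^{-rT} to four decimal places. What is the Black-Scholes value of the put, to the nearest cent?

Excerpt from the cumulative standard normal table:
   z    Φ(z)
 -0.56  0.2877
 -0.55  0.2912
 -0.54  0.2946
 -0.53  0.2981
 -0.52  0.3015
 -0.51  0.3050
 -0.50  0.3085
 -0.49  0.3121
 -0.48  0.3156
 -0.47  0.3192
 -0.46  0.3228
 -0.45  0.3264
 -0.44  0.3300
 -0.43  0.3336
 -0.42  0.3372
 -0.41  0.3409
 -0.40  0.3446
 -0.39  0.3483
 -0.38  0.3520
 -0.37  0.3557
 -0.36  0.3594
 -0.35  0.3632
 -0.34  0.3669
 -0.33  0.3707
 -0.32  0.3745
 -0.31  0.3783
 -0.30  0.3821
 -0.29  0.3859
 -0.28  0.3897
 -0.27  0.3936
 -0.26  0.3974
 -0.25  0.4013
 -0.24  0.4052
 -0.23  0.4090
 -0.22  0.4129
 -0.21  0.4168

$7.35

σ√T = 0.32 × 0.8660 = 0.2771
ln(S/K) + (r + σ²/2)T = ln(120/114) + (0.079 + 0.32²/2)·0.75 = 0.0513 + 0.0977 = 0.1489
d₁ = 0.1489 / 0.2771 = 0.5375 ≈ 0.54
d₂ = d₁ − σ√T = 0.5375 − 0.2771 = 0.2603 ≈ 0.26
e^(−rT) = e^(−0.079·0.75) = 0.9425
N(−d₂) = N(-0.26) = 0.3974;  N(−d₁) = N(-0.54) = 0.2946
P = 114·0.9425·0.3974 − 120·0.2946 = 42.6986 − 35.3520 = 7.3466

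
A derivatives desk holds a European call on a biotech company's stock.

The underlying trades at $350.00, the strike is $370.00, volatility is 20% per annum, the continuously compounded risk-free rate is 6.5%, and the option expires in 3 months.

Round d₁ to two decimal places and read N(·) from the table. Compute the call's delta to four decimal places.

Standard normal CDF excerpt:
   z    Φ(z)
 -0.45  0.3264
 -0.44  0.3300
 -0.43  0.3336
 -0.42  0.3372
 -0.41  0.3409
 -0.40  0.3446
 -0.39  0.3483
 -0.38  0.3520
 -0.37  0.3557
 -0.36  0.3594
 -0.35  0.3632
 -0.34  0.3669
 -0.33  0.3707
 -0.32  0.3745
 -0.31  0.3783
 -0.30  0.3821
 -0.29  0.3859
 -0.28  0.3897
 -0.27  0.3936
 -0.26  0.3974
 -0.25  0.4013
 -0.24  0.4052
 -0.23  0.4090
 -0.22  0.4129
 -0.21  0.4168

σ√T = 0.2·√0.25 = 0.1000
d₁ = [ln(350/370) + (0.065 + ½·0.2²)·0.25] / (σ√T) = (-0.0556 + 0.0213) / 0.1000 = -0.3432 which rounds to -0.34
N(d₁) = N(-0.34) = 0.3669
Δ_call = N(d₁) = 0.3669

0.3669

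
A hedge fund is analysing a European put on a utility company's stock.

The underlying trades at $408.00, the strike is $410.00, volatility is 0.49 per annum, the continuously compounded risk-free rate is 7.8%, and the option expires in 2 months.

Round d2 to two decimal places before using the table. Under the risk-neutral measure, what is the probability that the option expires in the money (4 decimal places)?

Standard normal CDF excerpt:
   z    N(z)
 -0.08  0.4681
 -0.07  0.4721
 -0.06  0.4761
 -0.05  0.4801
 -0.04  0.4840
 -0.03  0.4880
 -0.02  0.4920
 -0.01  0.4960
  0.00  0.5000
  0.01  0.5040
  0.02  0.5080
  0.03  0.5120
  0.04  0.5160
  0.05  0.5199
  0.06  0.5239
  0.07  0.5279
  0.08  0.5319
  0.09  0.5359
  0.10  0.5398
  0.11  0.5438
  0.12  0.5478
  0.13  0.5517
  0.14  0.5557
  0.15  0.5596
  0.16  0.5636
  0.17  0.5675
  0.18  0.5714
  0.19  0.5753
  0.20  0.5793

T = 0.1667;  σ√T = 0.2000
d₁ = [ln(408/410) + (0.078 + 0.49²/2)·0.1667] / 0.2000 = [-0.0049 + 0.0330] / 0.2000 = 0.1406 ⇒ 0.14
d₂ = d₁ − σ√T = 0.1406 − 0.2000 = -0.0595 ⇒ -0.06
Risk-neutral Pr[S_T < K] = N(−d₂) = N(0.06) = 0.5239

0.5239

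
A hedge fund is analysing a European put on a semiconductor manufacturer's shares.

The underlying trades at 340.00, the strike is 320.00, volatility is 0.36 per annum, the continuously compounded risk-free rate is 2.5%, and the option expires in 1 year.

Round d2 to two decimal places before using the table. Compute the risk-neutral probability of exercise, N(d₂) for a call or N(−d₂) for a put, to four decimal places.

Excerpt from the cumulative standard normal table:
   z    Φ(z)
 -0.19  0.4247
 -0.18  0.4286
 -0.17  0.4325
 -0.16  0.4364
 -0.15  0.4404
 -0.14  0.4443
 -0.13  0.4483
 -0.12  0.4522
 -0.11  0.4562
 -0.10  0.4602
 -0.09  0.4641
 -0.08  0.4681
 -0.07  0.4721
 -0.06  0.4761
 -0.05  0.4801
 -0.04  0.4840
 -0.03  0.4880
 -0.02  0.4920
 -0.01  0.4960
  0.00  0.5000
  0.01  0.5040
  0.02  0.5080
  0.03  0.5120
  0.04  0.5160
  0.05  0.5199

σ√T = 0.36 × 1.0000 = 0.3600
ln(S/K) + (r + σ²/2)T = ln(340/320) + (0.025 + 0.36²/2)·1 = 0.0606 + 0.0898 = 0.1504
d₁ = 0.1504 / 0.3600 = 0.4178 ≈ 0.42
d₂ = d₁ − σ√T = 0.4178 − 0.3600 = 0.0578 ≈ 0.06
Pr(exercise) under Q = N(−d₂) = N(-0.06) = 0.4761

0.4761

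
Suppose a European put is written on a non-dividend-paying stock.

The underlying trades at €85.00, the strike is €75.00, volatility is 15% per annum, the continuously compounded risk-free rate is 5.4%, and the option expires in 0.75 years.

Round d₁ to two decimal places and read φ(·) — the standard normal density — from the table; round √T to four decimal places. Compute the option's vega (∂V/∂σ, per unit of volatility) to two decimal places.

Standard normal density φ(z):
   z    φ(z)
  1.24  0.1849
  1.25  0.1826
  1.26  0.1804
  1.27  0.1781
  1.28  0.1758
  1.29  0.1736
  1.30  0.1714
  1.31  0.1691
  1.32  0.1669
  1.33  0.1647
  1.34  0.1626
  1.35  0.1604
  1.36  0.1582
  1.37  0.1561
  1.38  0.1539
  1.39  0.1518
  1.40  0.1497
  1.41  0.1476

11.97

σ√T = 0.15·√0.75 = 0.1299
d₁ = [ln(85/75) + (0.054 + 0.15²/2)·0.75] / 0.1299 = [0.1252 + 0.0489] / 0.1299 = 1.3402 ≈ 1.34
√T = √0.75 = 0.8660
φ(d₁) = φ(1.34) = 0.1626
vega = S·φ(d₁)·√T = 85·0.1626·0.8660 = 11.9690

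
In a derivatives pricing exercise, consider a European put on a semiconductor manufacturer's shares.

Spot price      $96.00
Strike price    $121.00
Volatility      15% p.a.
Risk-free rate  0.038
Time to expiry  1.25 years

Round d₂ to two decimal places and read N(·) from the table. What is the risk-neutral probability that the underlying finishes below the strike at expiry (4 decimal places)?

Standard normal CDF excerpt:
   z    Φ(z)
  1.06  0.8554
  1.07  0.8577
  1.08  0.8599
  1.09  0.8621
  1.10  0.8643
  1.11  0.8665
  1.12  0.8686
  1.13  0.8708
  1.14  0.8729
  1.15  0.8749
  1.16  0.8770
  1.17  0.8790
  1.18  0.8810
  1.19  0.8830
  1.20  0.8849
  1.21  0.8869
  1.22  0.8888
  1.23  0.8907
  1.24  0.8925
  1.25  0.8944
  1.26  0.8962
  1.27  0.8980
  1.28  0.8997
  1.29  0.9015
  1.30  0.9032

0.8810

T = 1.25;  σ√T = 0.1677
d₁ = [ln(96/121) + (0.038 + 0.15²/2)·1.25] / 0.1677 = [-0.2314 + 0.0616] / 0.1677 = -1.0130 → -1.01
d₂ = d₁ − σ√T = -1.0130 − 0.1677 = -1.1807 → -1.18
Risk-neutral Pr[S_T < K] = N(−d₂) = N(1.18) = 0.8810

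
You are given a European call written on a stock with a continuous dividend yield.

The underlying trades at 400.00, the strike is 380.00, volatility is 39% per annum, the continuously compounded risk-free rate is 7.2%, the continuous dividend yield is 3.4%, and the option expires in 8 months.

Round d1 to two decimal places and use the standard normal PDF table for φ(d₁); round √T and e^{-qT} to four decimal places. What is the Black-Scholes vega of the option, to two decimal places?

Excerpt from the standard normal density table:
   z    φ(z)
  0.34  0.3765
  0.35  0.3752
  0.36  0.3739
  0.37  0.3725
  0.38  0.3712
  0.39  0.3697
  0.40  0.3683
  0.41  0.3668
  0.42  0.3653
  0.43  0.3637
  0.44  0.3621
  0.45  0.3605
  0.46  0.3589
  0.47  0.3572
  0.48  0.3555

σ√T = 0.39 × 0.8165 = 0.3184
d₁ = [ln(400/380) + (0.072 − 0.034 + 0.39²/2)·0.6667] / 0.3184 = [0.0513 + 0.0760] / 0.3184 = 0.3999 ≈ 0.40
√T = √0.6667 = 0.8165
φ(d₁) = φ(0.40) = 0.3683
exp(−qT) = exp(−0.034·0.6667) = 0.9776
vega = S·exp(−qT)·φ(d₁)·√T = 400·0.9776·0.3683·0.8165 = 117.5924

117.59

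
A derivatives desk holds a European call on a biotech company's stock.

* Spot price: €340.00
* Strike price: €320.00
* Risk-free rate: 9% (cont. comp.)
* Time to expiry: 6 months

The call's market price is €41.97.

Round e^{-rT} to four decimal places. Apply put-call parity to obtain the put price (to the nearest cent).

€7.89

exp(−rT) = exp(−0.09·0.5) = 0.9560
Put-call parity: C − P = S − K·e^(−rT) = 340 − 320·0.9560 = 340 − 305.9200 = 34.0800
P = C − (C − P) = 41.97 − (34.0800) = 7.8900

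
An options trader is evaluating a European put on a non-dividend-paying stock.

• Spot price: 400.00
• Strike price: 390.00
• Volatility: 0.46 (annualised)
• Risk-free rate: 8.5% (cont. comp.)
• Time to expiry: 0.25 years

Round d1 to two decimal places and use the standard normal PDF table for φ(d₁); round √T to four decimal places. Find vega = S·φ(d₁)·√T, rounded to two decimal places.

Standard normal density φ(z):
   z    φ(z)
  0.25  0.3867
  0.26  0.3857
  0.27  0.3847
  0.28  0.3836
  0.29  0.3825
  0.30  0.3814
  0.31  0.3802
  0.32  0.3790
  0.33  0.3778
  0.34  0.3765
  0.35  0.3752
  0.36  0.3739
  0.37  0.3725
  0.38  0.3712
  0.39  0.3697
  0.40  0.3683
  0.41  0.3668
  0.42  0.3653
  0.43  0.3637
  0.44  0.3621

75.80

σ√T = 0.46 × 0.5000 = 0.2300
ln(S/K) + (r + σ²/2)T = ln(400/390) + (0.085 + 0.46²/2)·0.25 = 0.0253 + 0.0477 = 0.0730
d₁ = 0.0730 / 0.2300 = 0.3175 → 0.32
√T = √0.25 = 0.5000
φ(d₁) = φ(0.32) = 0.3790
vega = S·φ(d₁)·√T = 400·0.3790·0.5000 = 75.8000
(Call and put vega coincide under Black-Scholes.)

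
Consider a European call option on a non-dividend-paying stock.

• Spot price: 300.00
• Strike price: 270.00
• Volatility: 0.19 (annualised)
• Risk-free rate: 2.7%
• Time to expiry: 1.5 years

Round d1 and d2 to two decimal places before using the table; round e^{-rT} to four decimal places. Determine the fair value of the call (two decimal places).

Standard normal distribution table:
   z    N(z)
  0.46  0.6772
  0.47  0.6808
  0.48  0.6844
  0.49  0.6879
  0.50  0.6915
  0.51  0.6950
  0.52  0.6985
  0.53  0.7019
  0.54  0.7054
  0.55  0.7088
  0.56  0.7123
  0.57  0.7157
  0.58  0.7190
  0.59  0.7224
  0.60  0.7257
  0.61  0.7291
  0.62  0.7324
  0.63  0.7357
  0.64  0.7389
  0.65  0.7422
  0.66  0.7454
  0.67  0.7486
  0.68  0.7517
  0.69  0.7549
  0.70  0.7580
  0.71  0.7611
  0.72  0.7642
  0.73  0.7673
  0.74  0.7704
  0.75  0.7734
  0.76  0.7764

T = 1.5;  σ√T = 0.2327
d₁ = [ln(300/270) + (0.027 + 0.19²/2)·1.5] / 0.2327 = [0.1054 + 0.0676] / 0.2327 = 0.7432 → 0.74
d₂ = d₁ − σ√T = 0.7432 − 0.2327 = 0.5105 → 0.51
e^(−rT) = e^(−0.027·1.5) = 0.9603
N(d₁) = N(0.74) = 0.7704;  N(d₂) = N(0.51) = 0.6950
C = 300·0.7704 − 270·0.9603·0.6950 = 231.1200 − 180.2003 = 50.9197

50.92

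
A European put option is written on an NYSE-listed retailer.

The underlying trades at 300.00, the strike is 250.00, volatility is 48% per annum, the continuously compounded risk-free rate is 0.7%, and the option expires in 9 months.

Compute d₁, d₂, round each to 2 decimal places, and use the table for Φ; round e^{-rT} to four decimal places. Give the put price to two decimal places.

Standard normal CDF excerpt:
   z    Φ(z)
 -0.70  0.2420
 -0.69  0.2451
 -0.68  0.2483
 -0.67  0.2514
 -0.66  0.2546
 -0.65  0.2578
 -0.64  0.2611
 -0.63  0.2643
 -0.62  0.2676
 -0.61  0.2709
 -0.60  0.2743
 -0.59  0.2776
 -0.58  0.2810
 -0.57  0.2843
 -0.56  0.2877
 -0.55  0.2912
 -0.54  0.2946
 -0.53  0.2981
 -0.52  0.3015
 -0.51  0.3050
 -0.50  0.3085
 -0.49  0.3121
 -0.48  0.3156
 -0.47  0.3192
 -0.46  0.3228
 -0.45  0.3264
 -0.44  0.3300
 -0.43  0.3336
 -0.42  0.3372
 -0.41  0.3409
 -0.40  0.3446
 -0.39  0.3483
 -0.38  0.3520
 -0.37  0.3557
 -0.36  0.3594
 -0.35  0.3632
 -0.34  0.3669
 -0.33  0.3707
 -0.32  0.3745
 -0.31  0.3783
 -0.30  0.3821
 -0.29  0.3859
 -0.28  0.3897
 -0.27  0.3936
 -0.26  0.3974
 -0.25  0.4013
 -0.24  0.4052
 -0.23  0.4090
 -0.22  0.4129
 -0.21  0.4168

σ√T = 0.48·√0.75 = 0.4157
d₁ = [ln(300/250) + (0.007 + ½·0.48²)·0.75] / (σ√T) = (0.1823 + 0.0917) / 0.4157 = 0.6591 ≈ 0.66
d₂ = 0.6591 − 0.4157 = 0.2434 ≈ 0.24
e^(−rT) = e^(−0.007·0.75) = 0.9948
N(−d₂) = N(-0.24) = 0.4052;  N(−d₁) = N(-0.66) = 0.2546
P = 250·0.9948·0.4052 − 300·0.2546 = 100.7732 − 76.3800 = 24.3932

24.39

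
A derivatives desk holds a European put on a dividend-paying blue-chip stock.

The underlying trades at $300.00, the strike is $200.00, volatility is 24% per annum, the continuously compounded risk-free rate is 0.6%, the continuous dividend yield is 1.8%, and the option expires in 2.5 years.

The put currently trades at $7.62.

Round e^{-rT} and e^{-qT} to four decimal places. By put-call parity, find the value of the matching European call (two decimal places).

exp(−qT) = exp(−0.018·2.5) = 0.9560;  exp(−rT) = exp(−0.006·2.5) = 0.9851
Put-call parity: C − P = S·e^(−qT) − K·e^(−rT) = 300·0.9560 − 200·0.9851 = 286.8000 − 197.0200 = 89.7800
C = P + (C − P) = 7.62 + (89.7800) = 97.4000

$97.40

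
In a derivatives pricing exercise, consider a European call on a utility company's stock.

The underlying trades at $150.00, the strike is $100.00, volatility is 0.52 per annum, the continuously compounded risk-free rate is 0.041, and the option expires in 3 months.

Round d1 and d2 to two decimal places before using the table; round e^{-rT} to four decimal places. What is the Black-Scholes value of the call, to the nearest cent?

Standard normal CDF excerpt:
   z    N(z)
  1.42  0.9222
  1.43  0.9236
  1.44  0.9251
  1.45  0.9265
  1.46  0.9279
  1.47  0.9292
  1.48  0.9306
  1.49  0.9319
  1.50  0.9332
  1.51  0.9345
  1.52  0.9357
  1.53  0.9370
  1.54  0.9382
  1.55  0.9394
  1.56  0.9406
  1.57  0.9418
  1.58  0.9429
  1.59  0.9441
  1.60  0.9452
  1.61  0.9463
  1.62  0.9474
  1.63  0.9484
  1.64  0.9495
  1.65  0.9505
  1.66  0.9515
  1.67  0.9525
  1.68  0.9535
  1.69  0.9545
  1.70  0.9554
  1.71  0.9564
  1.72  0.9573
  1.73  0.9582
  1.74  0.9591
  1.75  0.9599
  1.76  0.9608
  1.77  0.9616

$51.76

σ√T = 0.52 × 0.5000 = 0.2600
d₁ = [ln(150/100) + (0.041 + 0.52²/2)·0.25] / 0.2600 = [0.4055 + 0.0441] / 0.2600 = 1.7289 which rounds to 1.73
d₂ = d₁ − σ√T = 1.7289 − 0.2600 = 1.4689 which rounds to 1.47
exp(−rT) = exp(−0.041·0.25) = 0.9898
C = 150·N(1.73) − 100·0.9898·N(1.47) = 150·0.9582 − 100·0.9898·0.9292 = 143.7300 − 91.9722 = 51.7578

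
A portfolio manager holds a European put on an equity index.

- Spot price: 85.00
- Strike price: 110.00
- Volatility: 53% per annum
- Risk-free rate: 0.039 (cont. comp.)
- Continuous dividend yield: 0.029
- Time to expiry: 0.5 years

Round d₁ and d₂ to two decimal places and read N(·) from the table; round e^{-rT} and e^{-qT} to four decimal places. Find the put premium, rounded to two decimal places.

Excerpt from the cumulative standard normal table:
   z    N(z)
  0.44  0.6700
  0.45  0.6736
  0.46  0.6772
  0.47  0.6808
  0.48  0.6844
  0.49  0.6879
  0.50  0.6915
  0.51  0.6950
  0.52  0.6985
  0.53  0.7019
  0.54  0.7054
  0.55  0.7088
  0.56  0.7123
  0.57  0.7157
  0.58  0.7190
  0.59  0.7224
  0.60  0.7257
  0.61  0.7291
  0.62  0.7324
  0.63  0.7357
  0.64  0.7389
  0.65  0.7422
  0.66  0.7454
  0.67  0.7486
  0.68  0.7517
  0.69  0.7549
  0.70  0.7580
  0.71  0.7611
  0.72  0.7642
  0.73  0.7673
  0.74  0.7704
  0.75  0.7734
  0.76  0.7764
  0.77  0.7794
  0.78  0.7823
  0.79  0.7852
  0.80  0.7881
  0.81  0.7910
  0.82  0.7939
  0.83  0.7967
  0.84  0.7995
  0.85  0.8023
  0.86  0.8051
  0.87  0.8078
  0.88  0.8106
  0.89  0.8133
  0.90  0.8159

29.22

T = 0.5;  σ√T = 0.3748
d₁ = [ln(85/110) + (0.039 − 0.029 + ½·0.53²)·0.5] / (σ√T) = (-0.2578 + 0.0752) / 0.3748 = -0.4872 → -0.49
d₂ = -0.4872 − 0.3748 = -0.8620 → -0.86
e^(−qT) = e^(−0.029·0.5) = 0.9856;  e^(−rT) = e^(−0.039·0.5) = 0.9807
N(−d₂) = N(0.86) = 0.8051;  N(−d₁) = N(0.49) = 0.6879
P = 110·0.9807·0.8051 − 85·0.9856·0.6879 = 86.8518 − 57.6295 = 29.2223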